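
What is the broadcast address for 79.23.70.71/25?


Network: 79.23.70.0/25
Host bits = 7
Set all host bits to 1:
Broadcast: 79.23.70.127


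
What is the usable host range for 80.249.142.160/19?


Network: 80.249.128.0
Broadcast: 80.249.159.255
First usable = network + 1
Last usable = broadcast - 1
Range: 80.249.128.1 to 80.249.159.254


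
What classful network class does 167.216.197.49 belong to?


First octet: 167
Binary: 10100111
10xxxxxx -> Class B (128-191)
Class B, default mask 255.255.0.0 (/16)


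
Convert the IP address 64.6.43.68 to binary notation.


64 = 01000000
6 = 00000110
43 = 00101011
68 = 01000100
Binary: 01000000.00000110.00101011.01000100


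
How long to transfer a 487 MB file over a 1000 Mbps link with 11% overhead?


Effective throughput = 1000 * (1 - 11/100) = 890 Mbps
File size in Mb = 487 * 8 = 3896 Mb
Time = 3896 / 890
Time = 4.3775 seconds


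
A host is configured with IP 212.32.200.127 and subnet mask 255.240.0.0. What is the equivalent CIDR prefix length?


Binary: 11111111.11110000.00000000.00000000
Count leading 1s
Prefix: /12


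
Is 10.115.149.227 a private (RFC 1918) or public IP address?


RFC 1918 private ranges:
  10.0.0.0/8 (10.0.0.0 - 10.255.255.255)
  172.16.0.0/12 (172.16.0.0 - 172.31.255.255)
  192.168.0.0/16 (192.168.0.0 - 192.168.255.255)
Private (in 10.0.0.0/8)


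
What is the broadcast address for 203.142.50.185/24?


Network: 203.142.50.0/24
Host bits = 8
Set all host bits to 1:
Broadcast: 203.142.50.255


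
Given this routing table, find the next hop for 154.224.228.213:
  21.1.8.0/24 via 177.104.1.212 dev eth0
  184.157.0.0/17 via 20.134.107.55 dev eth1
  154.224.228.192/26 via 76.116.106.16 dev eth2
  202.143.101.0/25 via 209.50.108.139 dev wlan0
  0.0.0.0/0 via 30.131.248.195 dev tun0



Longest prefix match for 154.224.228.213:
  /24 21.1.8.0: no
  /17 184.157.0.0: no
  /26 154.224.228.192: MATCH
  /25 202.143.101.0: no
  /0 0.0.0.0: MATCH
Selected: next-hop 76.116.106.16 via eth2 (matched /26)


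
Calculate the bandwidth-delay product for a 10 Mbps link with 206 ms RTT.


BDP = bandwidth * RTT
= 10 Mbps * 206 ms
= 10 * 1e6 * 206 / 1000 bits
= 2060000 bits
= 257500 bytes
= 251.4648 KB
BDP = 2060000 bits (257500 bytes)


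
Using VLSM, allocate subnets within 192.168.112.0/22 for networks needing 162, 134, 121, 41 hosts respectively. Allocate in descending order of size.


162 hosts -> /24 (254 usable): 192.168.112.0/24
134 hosts -> /24 (254 usable): 192.168.113.0/24
121 hosts -> /25 (126 usable): 192.168.114.0/25
41 hosts -> /26 (62 usable): 192.168.114.128/26
Allocation: 192.168.112.0/24 (162 hosts, 254 usable); 192.168.113.0/24 (134 hosts, 254 usable); 192.168.114.0/25 (121 hosts, 126 usable); 192.168.114.128/26 (41 hosts, 62 usable)


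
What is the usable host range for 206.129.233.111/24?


Network: 206.129.233.0
Broadcast: 206.129.233.255
First usable = network + 1
Last usable = broadcast - 1
Range: 206.129.233.1 to 206.129.233.254


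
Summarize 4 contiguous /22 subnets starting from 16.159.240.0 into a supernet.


Original prefix: /22
Number of subnets: 4 = 2^2
New prefix = 22 - 2 = 20
Supernet: 16.159.240.0/20


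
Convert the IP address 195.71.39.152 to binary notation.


195 = 11000011
71 = 01000111
39 = 00100111
152 = 10011000
Binary: 11000011.01000111.00100111.10011000


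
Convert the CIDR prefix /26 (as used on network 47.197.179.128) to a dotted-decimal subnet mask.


/26 means 26 network bits, 6 host bits
Binary: 11111111111111111111111111000000
Mask: 255.255.255.192


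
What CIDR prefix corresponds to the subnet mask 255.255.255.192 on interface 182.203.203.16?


Binary: 11111111.11111111.11111111.11000000
Count leading 1s
Prefix: /26


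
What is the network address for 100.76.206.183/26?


IP:   01100100.01001100.11001110.10110111
Mask: 11111111.11111111.11111111.11000000
AND operation:
Net:  01100100.01001100.11001110.10000000
Network: 100.76.206.128/26


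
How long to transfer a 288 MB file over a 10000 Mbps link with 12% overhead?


Effective throughput = 10000 * (1 - 12/100) = 8800 Mbps
File size in Mb = 288 * 8 = 2304 Mb
Time = 2304 / 8800
Time = 0.2618 seconds


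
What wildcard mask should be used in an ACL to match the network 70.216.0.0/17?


Subnet mask: 255.255.128.0
Wildcard = 255.255.255.255 - subnet mask
255 - 255 = 0
255 - 255 = 0
255 - 128 = 127
255 - 0 = 255
Wildcard: 0.0.127.255


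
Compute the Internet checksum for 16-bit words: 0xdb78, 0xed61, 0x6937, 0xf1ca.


Sum all words (with carry folding):
+ 0xdb78 = 0xdb78
+ 0xed61 = 0xc8da
+ 0x6937 = 0x3212
+ 0xf1ca = 0x23dd
One's complement: ~0x23dd
Checksum = 0xdc22


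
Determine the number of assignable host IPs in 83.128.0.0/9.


Host bits = 32 - 9 = 23
Total addresses = 2^23 = 8388608
Usable = total - 2 (network and broadcast)
Usable hosts: 8388606


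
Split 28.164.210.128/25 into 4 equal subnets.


New prefix = 25 + 2 = 27
Each subnet has 32 addresses
  28.164.210.128/27
  28.164.210.160/27
  28.164.210.192/27
  28.164.210.224/27
Subnets: 28.164.210.128/27, 28.164.210.160/27, 28.164.210.192/27, 28.164.210.224/27


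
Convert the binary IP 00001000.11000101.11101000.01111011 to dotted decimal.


00001000 = 8
11000101 = 197
11101000 = 232
01111011 = 123
IP: 8.197.232.123


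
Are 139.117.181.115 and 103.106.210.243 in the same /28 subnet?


Mask: 255.255.255.240
139.117.181.115 AND mask = 139.117.181.112
103.106.210.243 AND mask = 103.106.210.240
No, different subnets (139.117.181.112 vs 103.106.210.240)


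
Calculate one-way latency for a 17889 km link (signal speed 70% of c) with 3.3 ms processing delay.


Speed = 0.7 * 3e5 km/s = 210000 km/s
Propagation delay = 17889 / 210000 = 0.0852 s = 85.1857 ms
Processing delay = 3.3 ms
Total one-way latency = 88.4857 ms


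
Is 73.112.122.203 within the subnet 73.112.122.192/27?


Subnet network: 73.112.122.192
Test IP AND mask: 73.112.122.192
Yes, 73.112.122.203 is in 73.112.122.192/27


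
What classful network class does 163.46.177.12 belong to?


First octet: 163
Binary: 10100011
10xxxxxx -> Class B (128-191)
Class B, default mask 255.255.0.0 (/16)


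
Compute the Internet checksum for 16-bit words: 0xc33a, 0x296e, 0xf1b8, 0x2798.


Sum all words (with carry folding):
+ 0xc33a = 0xc33a
+ 0x296e = 0xeca8
+ 0xf1b8 = 0xde61
+ 0x2798 = 0x05fa
One's complement: ~0x05fa
Checksum = 0xfa05


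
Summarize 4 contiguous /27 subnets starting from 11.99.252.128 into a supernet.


Original prefix: /27
Number of subnets: 4 = 2^2
New prefix = 27 - 2 = 25
Supernet: 11.99.252.128/25


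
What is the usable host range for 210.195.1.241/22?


Network: 210.195.0.0
Broadcast: 210.195.3.255
First usable = network + 1
Last usable = broadcast - 1
Range: 210.195.0.1 to 210.195.3.254


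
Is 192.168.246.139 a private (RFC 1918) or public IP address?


RFC 1918 private ranges:
  10.0.0.0/8 (10.0.0.0 - 10.255.255.255)
  172.16.0.0/12 (172.16.0.0 - 172.31.255.255)
  192.168.0.0/16 (192.168.0.0 - 192.168.255.255)
Private (in 192.168.0.0/16)


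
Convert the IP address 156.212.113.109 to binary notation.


156 = 10011100
212 = 11010100
113 = 01110001
109 = 01101101
Binary: 10011100.11010100.01110001.01101101


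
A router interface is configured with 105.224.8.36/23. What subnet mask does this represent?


/23 means 23 network bits, 9 host bits
Binary: 11111111111111111111111000000000
Mask: 255.255.254.0


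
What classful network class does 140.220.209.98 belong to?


First octet: 140
Binary: 10001100
10xxxxxx -> Class B (128-191)
Class B, default mask 255.255.0.0 (/16)


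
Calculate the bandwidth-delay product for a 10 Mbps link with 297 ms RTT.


BDP = bandwidth * RTT
= 10 Mbps * 297 ms
= 10 * 1e6 * 297 / 1000 bits
= 2970000 bits
= 371250 bytes
= 362.5488 KB
BDP = 2970000 bits (371250 bytes)


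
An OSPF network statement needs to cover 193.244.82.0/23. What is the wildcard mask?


Subnet mask: 255.255.254.0
Wildcard = 255.255.255.255 - subnet mask
255 - 255 = 0
255 - 255 = 0
255 - 254 = 1
255 - 0 = 255
Wildcard: 0.0.1.255


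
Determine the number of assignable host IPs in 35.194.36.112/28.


Host bits = 32 - 28 = 4
Total addresses = 2^4 = 16
Usable = total - 2 (network and broadcast)
Usable hosts: 14


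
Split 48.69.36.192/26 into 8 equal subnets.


New prefix = 26 + 3 = 29
Each subnet has 8 addresses
  48.69.36.192/29
  48.69.36.200/29
  48.69.36.208/29
  48.69.36.216/29
  48.69.36.224/29
  48.69.36.232/29
  48.69.36.240/29
  48.69.36.248/29
Subnets: 48.69.36.192/29, 48.69.36.200/29, 48.69.36.208/29, 48.69.36.216/29, 48.69.36.224/29, 48.69.36.232/29, 48.69.36.240/29, 48.69.36.248/29


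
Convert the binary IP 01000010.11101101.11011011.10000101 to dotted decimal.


01000010 = 66
11101101 = 237
11011011 = 219
10000101 = 133
IP: 66.237.219.133


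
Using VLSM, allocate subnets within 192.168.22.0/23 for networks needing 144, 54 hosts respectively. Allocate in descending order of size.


144 hosts -> /24 (254 usable): 192.168.22.0/24
54 hosts -> /26 (62 usable): 192.168.23.0/26
Allocation: 192.168.22.0/24 (144 hosts, 254 usable); 192.168.23.0/26 (54 hosts, 62 usable)


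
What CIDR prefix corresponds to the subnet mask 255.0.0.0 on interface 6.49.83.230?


Binary: 11111111.00000000.00000000.00000000
Count leading 1s
Prefix: /8


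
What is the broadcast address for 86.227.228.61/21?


Network: 86.227.224.0/21
Host bits = 11
Set all host bits to 1:
Broadcast: 86.227.231.255


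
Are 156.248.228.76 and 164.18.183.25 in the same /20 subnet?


Mask: 255.255.240.0
156.248.228.76 AND mask = 156.248.224.0
164.18.183.25 AND mask = 164.18.176.0
No, different subnets (156.248.224.0 vs 164.18.176.0)


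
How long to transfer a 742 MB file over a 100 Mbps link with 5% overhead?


Effective throughput = 100 * (1 - 5/100) = 95 Mbps
File size in Mb = 742 * 8 = 5936 Mb
Time = 5936 / 95
Time = 62.4842 seconds


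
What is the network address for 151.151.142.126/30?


IP:   10010111.10010111.10001110.01111110
Mask: 11111111.11111111.11111111.11111100
AND operation:
Net:  10010111.10010111.10001110.01111100
Network: 151.151.142.124/30


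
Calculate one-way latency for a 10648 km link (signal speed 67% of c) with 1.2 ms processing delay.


Speed = 0.67 * 3e5 km/s = 201000 km/s
Propagation delay = 10648 / 201000 = 0.053 s = 52.9751 ms
Processing delay = 1.2 ms
Total one-way latency = 54.1751 ms


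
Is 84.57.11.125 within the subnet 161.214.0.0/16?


Subnet network: 161.214.0.0
Test IP AND mask: 84.57.0.0
No, 84.57.11.125 is not in 161.214.0.0/16


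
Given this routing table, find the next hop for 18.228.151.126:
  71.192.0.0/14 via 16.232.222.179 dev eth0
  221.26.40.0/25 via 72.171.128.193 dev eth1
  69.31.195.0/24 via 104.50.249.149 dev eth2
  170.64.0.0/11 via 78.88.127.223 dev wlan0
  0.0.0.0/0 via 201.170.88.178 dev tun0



Longest prefix match for 18.228.151.126:
  /14 71.192.0.0: no
  /25 221.26.40.0: no
  /24 69.31.195.0: no
  /11 170.64.0.0: no
  /0 0.0.0.0: MATCH
Selected: next-hop 201.170.88.178 via tun0 (matched /0)


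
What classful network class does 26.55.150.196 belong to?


First octet: 26
Binary: 00011010
0xxxxxxx -> Class A (1-126)
Class A, default mask 255.0.0.0 (/8)


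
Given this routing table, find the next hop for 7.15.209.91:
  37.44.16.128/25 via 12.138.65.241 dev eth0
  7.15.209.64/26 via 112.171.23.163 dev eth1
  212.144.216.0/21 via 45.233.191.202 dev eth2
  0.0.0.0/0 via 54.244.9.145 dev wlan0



Longest prefix match for 7.15.209.91:
  /25 37.44.16.128: no
  /26 7.15.209.64: MATCH
  /21 212.144.216.0: no
  /0 0.0.0.0: MATCH
Selected: next-hop 112.171.23.163 via eth1 (matched /26)


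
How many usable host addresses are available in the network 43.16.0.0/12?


Host bits = 32 - 12 = 20
Total addresses = 2^20 = 1048576
Usable = total - 2 (network and broadcast)
Usable hosts: 1048574


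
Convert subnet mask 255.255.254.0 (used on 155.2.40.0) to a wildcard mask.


Subnet mask: 255.255.254.0
Wildcard = 255.255.255.255 - subnet mask
255 - 255 = 0
255 - 255 = 0
255 - 254 = 1
255 - 0 = 255
Wildcard: 0.0.1.255


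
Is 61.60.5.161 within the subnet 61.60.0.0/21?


Subnet network: 61.60.0.0
Test IP AND mask: 61.60.0.0
Yes, 61.60.5.161 is in 61.60.0.0/21


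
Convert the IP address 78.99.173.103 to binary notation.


78 = 01001110
99 = 01100011
173 = 10101101
103 = 01100111
Binary: 01001110.01100011.10101101.01100111


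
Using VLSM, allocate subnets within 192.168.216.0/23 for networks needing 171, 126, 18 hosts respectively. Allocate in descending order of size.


171 hosts -> /24 (254 usable): 192.168.216.0/24
126 hosts -> /25 (126 usable): 192.168.217.0/25
18 hosts -> /27 (30 usable): 192.168.217.128/27
Allocation: 192.168.216.0/24 (171 hosts, 254 usable); 192.168.217.0/25 (126 hosts, 126 usable); 192.168.217.128/27 (18 hosts, 30 usable)


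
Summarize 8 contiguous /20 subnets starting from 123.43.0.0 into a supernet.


Original prefix: /20
Number of subnets: 8 = 2^3
New prefix = 20 - 3 = 17
Supernet: 123.43.0.0/17


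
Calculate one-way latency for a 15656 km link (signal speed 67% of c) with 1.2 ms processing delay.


Speed = 0.67 * 3e5 km/s = 201000 km/s
Propagation delay = 15656 / 201000 = 0.0779 s = 77.8905 ms
Processing delay = 1.2 ms
Total one-way latency = 79.0905 ms


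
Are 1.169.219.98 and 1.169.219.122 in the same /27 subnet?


Mask: 255.255.255.224
1.169.219.98 AND mask = 1.169.219.96
1.169.219.122 AND mask = 1.169.219.96
Yes, same subnet (1.169.219.96)


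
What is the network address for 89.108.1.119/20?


IP:   01011001.01101100.00000001.01110111
Mask: 11111111.11111111.11110000.00000000
AND operation:
Net:  01011001.01101100.00000000.00000000
Network: 89.108.0.0/20


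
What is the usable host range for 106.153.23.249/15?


Network: 106.152.0.0
Broadcast: 106.153.255.255
First usable = network + 1
Last usable = broadcast - 1
Range: 106.152.0.1 to 106.153.255.254


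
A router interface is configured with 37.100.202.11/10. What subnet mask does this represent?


/10 means 10 network bits, 22 host bits
Binary: 11111111110000000000000000000000
Mask: 255.192.0.0


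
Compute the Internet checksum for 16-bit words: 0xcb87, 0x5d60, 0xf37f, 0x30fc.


Sum all words (with carry folding):
+ 0xcb87 = 0xcb87
+ 0x5d60 = 0x28e8
+ 0xf37f = 0x1c68
+ 0x30fc = 0x4d64
One's complement: ~0x4d64
Checksum = 0xb29b


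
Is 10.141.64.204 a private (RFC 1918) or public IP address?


RFC 1918 private ranges:
  10.0.0.0/8 (10.0.0.0 - 10.255.255.255)
  172.16.0.0/12 (172.16.0.0 - 172.31.255.255)
  192.168.0.0/16 (192.168.0.0 - 192.168.255.255)
Private (in 10.0.0.0/8)


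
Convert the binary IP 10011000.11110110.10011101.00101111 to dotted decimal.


10011000 = 152
11110110 = 246
10011101 = 157
00101111 = 47
IP: 152.246.157.47


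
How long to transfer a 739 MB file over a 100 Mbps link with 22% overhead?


Effective throughput = 100 * (1 - 22/100) = 78 Mbps
File size in Mb = 739 * 8 = 5912 Mb
Time = 5912 / 78
Time = 75.7949 seconds


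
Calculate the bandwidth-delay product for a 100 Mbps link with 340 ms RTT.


BDP = bandwidth * RTT
= 100 Mbps * 340 ms
= 100 * 1e6 * 340 / 1000 bits
= 34000000 bits
= 4250000 bytes
= 4150.3906 KB
BDP = 34000000 bits (4250000 bytes)


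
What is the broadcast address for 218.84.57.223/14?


Network: 218.84.0.0/14
Host bits = 18
Set all host bits to 1:
Broadcast: 218.87.255.255


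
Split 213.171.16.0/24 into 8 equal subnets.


New prefix = 24 + 3 = 27
Each subnet has 32 addresses
  213.171.16.0/27
  213.171.16.32/27
  213.171.16.64/27
  213.171.16.96/27
  213.171.16.128/27
  213.171.16.160/27
  213.171.16.192/27
  213.171.16.224/27
Subnets: 213.171.16.0/27, 213.171.16.32/27, 213.171.16.64/27, 213.171.16.96/27, 213.171.16.128/27, 213.171.16.160/27, 213.171.16.192/27, 213.171.16.224/27


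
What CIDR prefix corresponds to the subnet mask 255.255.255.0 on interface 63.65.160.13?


Binary: 11111111.11111111.11111111.00000000
Count leading 1s
Prefix: /24


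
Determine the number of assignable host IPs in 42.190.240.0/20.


Host bits = 32 - 20 = 12
Total addresses = 2^12 = 4096
Usable = total - 2 (network and broadcast)
Usable hosts: 4094


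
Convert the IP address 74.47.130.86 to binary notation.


74 = 01001010
47 = 00101111
130 = 10000010
86 = 01010110
Binary: 01001010.00101111.10000010.01010110


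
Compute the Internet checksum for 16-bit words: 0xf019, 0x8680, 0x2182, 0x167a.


Sum all words (with carry folding):
+ 0xf019 = 0xf019
+ 0x8680 = 0x769a
+ 0x2182 = 0x981c
+ 0x167a = 0xae96
One's complement: ~0xae96
Checksum = 0x5169


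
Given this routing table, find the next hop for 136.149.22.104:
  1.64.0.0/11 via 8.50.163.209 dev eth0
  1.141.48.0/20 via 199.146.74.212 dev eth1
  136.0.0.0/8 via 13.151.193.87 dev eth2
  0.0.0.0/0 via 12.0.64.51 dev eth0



Longest prefix match for 136.149.22.104:
  /11 1.64.0.0: no
  /20 1.141.48.0: no
  /8 136.0.0.0: MATCH
  /0 0.0.0.0: MATCH
Selected: next-hop 13.151.193.87 via eth2 (matched /8)


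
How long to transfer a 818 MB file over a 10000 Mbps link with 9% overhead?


Effective throughput = 10000 * (1 - 9/100) = 9100 Mbps
File size in Mb = 818 * 8 = 6544 Mb
Time = 6544 / 9100
Time = 0.7191 seconds


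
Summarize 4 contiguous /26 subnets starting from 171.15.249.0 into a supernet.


Original prefix: /26
Number of subnets: 4 = 2^2
New prefix = 26 - 2 = 24
Supernet: 171.15.249.0/24


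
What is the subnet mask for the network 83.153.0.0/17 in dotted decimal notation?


/17 means 17 network bits, 15 host bits
Binary: 11111111111111111000000000000000
Mask: 255.255.128.0


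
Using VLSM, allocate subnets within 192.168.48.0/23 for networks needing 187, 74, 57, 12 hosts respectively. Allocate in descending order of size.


187 hosts -> /24 (254 usable): 192.168.48.0/24
74 hosts -> /25 (126 usable): 192.168.49.0/25
57 hosts -> /26 (62 usable): 192.168.49.128/26
12 hosts -> /28 (14 usable): 192.168.49.192/28
Allocation: 192.168.48.0/24 (187 hosts, 254 usable); 192.168.49.0/25 (74 hosts, 126 usable); 192.168.49.128/26 (57 hosts, 62 usable); 192.168.49.192/28 (12 hosts, 14 usable)


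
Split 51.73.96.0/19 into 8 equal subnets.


New prefix = 19 + 3 = 22
Each subnet has 1024 addresses
  51.73.96.0/22
  51.73.100.0/22
  51.73.104.0/22
  51.73.108.0/22
  51.73.112.0/22
  51.73.116.0/22
  51.73.120.0/22
  51.73.124.0/22
Subnets: 51.73.96.0/22, 51.73.100.0/22, 51.73.104.0/22, 51.73.108.0/22, 51.73.112.0/22, 51.73.116.0/22, 51.73.120.0/22, 51.73.124.0/22


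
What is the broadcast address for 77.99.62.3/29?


Network: 77.99.62.0/29
Host bits = 3
Set all host bits to 1:
Broadcast: 77.99.62.7


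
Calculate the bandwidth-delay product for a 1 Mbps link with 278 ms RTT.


BDP = bandwidth * RTT
= 1 Mbps * 278 ms
= 1 * 1e6 * 278 / 1000 bits
= 278000 bits
= 34750 bytes
= 33.9355 KB
BDP = 278000 bits (34750 bytes)


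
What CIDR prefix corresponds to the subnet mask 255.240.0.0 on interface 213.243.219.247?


Binary: 11111111.11110000.00000000.00000000
Count leading 1s
Prefix: /12


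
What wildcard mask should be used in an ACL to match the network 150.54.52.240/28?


Subnet mask: 255.255.255.240
Wildcard = 255.255.255.255 - subnet mask
255 - 255 = 0
255 - 255 = 0
255 - 255 = 0
255 - 240 = 15
Wildcard: 0.0.0.15


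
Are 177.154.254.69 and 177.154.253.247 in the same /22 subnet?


Mask: 255.255.252.0
177.154.254.69 AND mask = 177.154.252.0
177.154.253.247 AND mask = 177.154.252.0
Yes, same subnet (177.154.252.0)


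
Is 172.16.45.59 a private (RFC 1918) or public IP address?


RFC 1918 private ranges:
  10.0.0.0/8 (10.0.0.0 - 10.255.255.255)
  172.16.0.0/12 (172.16.0.0 - 172.31.255.255)
  192.168.0.0/16 (192.168.0.0 - 192.168.255.255)
Private (in 172.16.0.0/12)


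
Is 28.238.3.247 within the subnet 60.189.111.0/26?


Subnet network: 60.189.111.0
Test IP AND mask: 28.238.3.192
No, 28.238.3.247 is not in 60.189.111.0/26


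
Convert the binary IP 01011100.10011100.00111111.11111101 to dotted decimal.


01011100 = 92
10011100 = 156
00111111 = 63
11111101 = 253
IP: 92.156.63.253


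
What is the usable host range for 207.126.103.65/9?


Network: 207.0.0.0
Broadcast: 207.127.255.255
First usable = network + 1
Last usable = broadcast - 1
Range: 207.0.0.1 to 207.127.255.254


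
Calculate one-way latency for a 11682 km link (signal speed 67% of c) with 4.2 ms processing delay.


Speed = 0.67 * 3e5 km/s = 201000 km/s
Propagation delay = 11682 / 201000 = 0.0581 s = 58.1194 ms
Processing delay = 4.2 ms
Total one-way latency = 62.3194 ms


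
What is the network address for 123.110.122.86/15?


IP:   01111011.01101110.01111010.01010110
Mask: 11111111.11111110.00000000.00000000
AND operation:
Net:  01111011.01101110.00000000.00000000
Network: 123.110.0.0/15


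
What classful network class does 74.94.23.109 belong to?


First octet: 74
Binary: 01001010
0xxxxxxx -> Class A (1-126)
Class A, default mask 255.0.0.0 (/8)


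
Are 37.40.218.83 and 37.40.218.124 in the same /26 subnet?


Mask: 255.255.255.192
37.40.218.83 AND mask = 37.40.218.64
37.40.218.124 AND mask = 37.40.218.64
Yes, same subnet (37.40.218.64)


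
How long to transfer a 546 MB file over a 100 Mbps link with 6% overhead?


Effective throughput = 100 * (1 - 6/100) = 94 Mbps
File size in Mb = 546 * 8 = 4368 Mb
Time = 4368 / 94
Time = 46.4681 seconds


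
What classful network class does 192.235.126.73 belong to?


First octet: 192
Binary: 11000000
110xxxxx -> Class C (192-223)
Class C, default mask 255.255.255.0 (/24)


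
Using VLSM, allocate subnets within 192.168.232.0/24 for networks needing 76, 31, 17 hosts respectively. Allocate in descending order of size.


76 hosts -> /25 (126 usable): 192.168.232.0/25
31 hosts -> /26 (62 usable): 192.168.232.128/26
17 hosts -> /27 (30 usable): 192.168.232.192/27
Allocation: 192.168.232.0/25 (76 hosts, 126 usable); 192.168.232.128/26 (31 hosts, 62 usable); 192.168.232.192/27 (17 hosts, 30 usable)


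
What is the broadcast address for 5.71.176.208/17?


Network: 5.71.128.0/17
Host bits = 15
Set all host bits to 1:
Broadcast: 5.71.255.255


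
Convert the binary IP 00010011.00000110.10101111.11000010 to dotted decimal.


00010011 = 19
00000110 = 6
10101111 = 175
11000010 = 194
IP: 19.6.175.194


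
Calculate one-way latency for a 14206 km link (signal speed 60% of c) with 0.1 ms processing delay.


Speed = 0.6 * 3e5 km/s = 180000 km/s
Propagation delay = 14206 / 180000 = 0.0789 s = 78.9222 ms
Processing delay = 0.1 ms
Total one-way latency = 79.0222 ms


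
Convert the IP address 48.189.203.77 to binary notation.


48 = 00110000
189 = 10111101
203 = 11001011
77 = 01001101
Binary: 00110000.10111101.11001011.01001101


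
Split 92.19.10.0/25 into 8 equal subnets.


New prefix = 25 + 3 = 28
Each subnet has 16 addresses
  92.19.10.0/28
  92.19.10.16/28
  92.19.10.32/28
  92.19.10.48/28
  92.19.10.64/28
  92.19.10.80/28
  92.19.10.96/28
  92.19.10.112/28
Subnets: 92.19.10.0/28, 92.19.10.16/28, 92.19.10.32/28, 92.19.10.48/28, 92.19.10.64/28, 92.19.10.80/28, 92.19.10.96/28, 92.19.10.112/28


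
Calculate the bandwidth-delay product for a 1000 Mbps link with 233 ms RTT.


BDP = bandwidth * RTT
= 1000 Mbps * 233 ms
= 1000 * 1e6 * 233 / 1000 bits
= 233000000 bits
= 29125000 bytes
= 28442.3828 KB
BDP = 233000000 bits (29125000 bytes)


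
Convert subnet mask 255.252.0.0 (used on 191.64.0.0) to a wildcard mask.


Subnet mask: 255.252.0.0
Wildcard = 255.255.255.255 - subnet mask
255 - 255 = 0
255 - 252 = 3
255 - 0 = 255
255 - 0 = 255
Wildcard: 0.3.255.255


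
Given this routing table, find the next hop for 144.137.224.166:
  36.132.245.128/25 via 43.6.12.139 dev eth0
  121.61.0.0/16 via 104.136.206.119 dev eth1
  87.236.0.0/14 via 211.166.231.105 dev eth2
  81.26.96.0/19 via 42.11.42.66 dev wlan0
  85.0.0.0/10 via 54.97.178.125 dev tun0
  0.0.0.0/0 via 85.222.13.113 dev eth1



Longest prefix match for 144.137.224.166:
  /25 36.132.245.128: no
  /16 121.61.0.0: no
  /14 87.236.0.0: no
  /19 81.26.96.0: no
  /10 85.0.0.0: no
  /0 0.0.0.0: MATCH
Selected: next-hop 85.222.13.113 via eth1 (matched /0)


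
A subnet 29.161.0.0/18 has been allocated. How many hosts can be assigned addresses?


Host bits = 32 - 18 = 14
Total addresses = 2^14 = 16384
Usable = total - 2 (network and broadcast)
Usable hosts: 16382


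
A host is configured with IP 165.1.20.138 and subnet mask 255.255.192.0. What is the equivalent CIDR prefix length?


Binary: 11111111.11111111.11000000.00000000
Count leading 1s
Prefix: /18


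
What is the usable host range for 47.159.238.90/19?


Network: 47.159.224.0
Broadcast: 47.159.255.255
First usable = network + 1
Last usable = broadcast - 1
Range: 47.159.224.1 to 47.159.255.254


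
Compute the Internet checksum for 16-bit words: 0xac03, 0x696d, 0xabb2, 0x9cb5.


Sum all words (with carry folding):
+ 0xac03 = 0xac03
+ 0x696d = 0x1571
+ 0xabb2 = 0xc123
+ 0x9cb5 = 0x5dd9
One's complement: ~0x5dd9
Checksum = 0xa226


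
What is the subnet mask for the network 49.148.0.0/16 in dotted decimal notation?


/16 means 16 network bits, 16 host bits
Binary: 11111111111111110000000000000000
Mask: 255.255.0.0


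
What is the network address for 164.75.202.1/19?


IP:   10100100.01001011.11001010.00000001
Mask: 11111111.11111111.11100000.00000000
AND operation:
Net:  10100100.01001011.11000000.00000000
Network: 164.75.192.0/19


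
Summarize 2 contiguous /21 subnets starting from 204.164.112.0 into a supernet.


Original prefix: /21
Number of subnets: 2 = 2^1
New prefix = 21 - 1 = 20
Supernet: 204.164.112.0/20


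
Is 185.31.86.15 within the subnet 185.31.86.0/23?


Subnet network: 185.31.86.0
Test IP AND mask: 185.31.86.0
Yes, 185.31.86.15 is in 185.31.86.0/23


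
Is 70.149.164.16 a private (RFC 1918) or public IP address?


RFC 1918 private ranges:
  10.0.0.0/8 (10.0.0.0 - 10.255.255.255)
  172.16.0.0/12 (172.16.0.0 - 172.31.255.255)
  192.168.0.0/16 (192.168.0.0 - 192.168.255.255)
Public (not in any RFC 1918 range)


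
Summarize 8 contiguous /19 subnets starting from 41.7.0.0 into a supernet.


Original prefix: /19
Number of subnets: 8 = 2^3
New prefix = 19 - 3 = 16
Supernet: 41.7.0.0/16


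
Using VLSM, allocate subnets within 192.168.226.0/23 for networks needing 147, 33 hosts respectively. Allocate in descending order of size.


147 hosts -> /24 (254 usable): 192.168.226.0/24
33 hosts -> /26 (62 usable): 192.168.227.0/26
Allocation: 192.168.226.0/24 (147 hosts, 254 usable); 192.168.227.0/26 (33 hosts, 62 usable)


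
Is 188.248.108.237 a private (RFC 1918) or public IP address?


RFC 1918 private ranges:
  10.0.0.0/8 (10.0.0.0 - 10.255.255.255)
  172.16.0.0/12 (172.16.0.0 - 172.31.255.255)
  192.168.0.0/16 (192.168.0.0 - 192.168.255.255)
Public (not in any RFC 1918 range)


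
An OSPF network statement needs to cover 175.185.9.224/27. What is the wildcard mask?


Subnet mask: 255.255.255.224
Wildcard = 255.255.255.255 - subnet mask
255 - 255 = 0
255 - 255 = 0
255 - 255 = 0
255 - 224 = 31
Wildcard: 0.0.0.31


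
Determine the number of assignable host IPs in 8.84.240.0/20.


Host bits = 32 - 20 = 12
Total addresses = 2^12 = 4096
Usable = total - 2 (network and broadcast)
Usable hosts: 4094


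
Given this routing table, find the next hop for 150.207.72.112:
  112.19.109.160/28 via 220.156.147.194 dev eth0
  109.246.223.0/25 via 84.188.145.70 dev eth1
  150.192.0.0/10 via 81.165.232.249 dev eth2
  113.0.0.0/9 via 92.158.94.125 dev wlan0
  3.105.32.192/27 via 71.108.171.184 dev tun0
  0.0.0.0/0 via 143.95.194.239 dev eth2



Longest prefix match for 150.207.72.112:
  /28 112.19.109.160: no
  /25 109.246.223.0: no
  /10 150.192.0.0: MATCH
  /9 113.0.0.0: no
  /27 3.105.32.192: no
  /0 0.0.0.0: MATCH
Selected: next-hop 81.165.232.249 via eth2 (matched /10)


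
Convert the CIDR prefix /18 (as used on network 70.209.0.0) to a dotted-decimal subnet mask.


/18 means 18 network bits, 14 host bits
Binary: 11111111111111111100000000000000
Mask: 255.255.192.0


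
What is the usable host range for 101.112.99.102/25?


Network: 101.112.99.0
Broadcast: 101.112.99.127
First usable = network + 1
Last usable = broadcast - 1
Range: 101.112.99.1 to 101.112.99.126


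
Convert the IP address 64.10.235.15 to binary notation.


64 = 01000000
10 = 00001010
235 = 11101011
15 = 00001111
Binary: 01000000.00001010.11101011.00001111


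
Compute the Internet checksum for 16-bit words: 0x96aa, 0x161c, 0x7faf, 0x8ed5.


Sum all words (with carry folding):
+ 0x96aa = 0x96aa
+ 0x161c = 0xacc6
+ 0x7faf = 0x2c76
+ 0x8ed5 = 0xbb4b
One's complement: ~0xbb4b
Checksum = 0x44b4


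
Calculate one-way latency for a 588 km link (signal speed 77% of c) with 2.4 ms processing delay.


Speed = 0.77 * 3e5 km/s = 231000 km/s
Propagation delay = 588 / 231000 = 0.0025 s = 2.5455 ms
Processing delay = 2.4 ms
Total one-way latency = 4.9455 ms


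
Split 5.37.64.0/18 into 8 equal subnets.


New prefix = 18 + 3 = 21
Each subnet has 2048 addresses
  5.37.64.0/21
  5.37.72.0/21
  5.37.80.0/21
  5.37.88.0/21
  5.37.96.0/21
  5.37.104.0/21
  5.37.112.0/21
  5.37.120.0/21
Subnets: 5.37.64.0/21, 5.37.72.0/21, 5.37.80.0/21, 5.37.88.0/21, 5.37.96.0/21, 5.37.104.0/21, 5.37.112.0/21, 5.37.120.0/21


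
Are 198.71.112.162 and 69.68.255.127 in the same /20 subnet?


Mask: 255.255.240.0
198.71.112.162 AND mask = 198.71.112.0
69.68.255.127 AND mask = 69.68.240.0
No, different subnets (198.71.112.0 vs 69.68.240.0)


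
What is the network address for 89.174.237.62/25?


IP:   01011001.10101110.11101101.00111110
Mask: 11111111.11111111.11111111.10000000
AND operation:
Net:  01011001.10101110.11101101.00000000
Network: 89.174.237.0/25


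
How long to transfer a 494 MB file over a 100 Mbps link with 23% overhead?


Effective throughput = 100 * (1 - 23/100) = 77 Mbps
File size in Mb = 494 * 8 = 3952 Mb
Time = 3952 / 77
Time = 51.3247 seconds


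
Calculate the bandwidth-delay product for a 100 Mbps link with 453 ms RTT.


BDP = bandwidth * RTT
= 100 Mbps * 453 ms
= 100 * 1e6 * 453 / 1000 bits
= 45300000 bits
= 5662500 bytes
= 5529.7852 KB
BDP = 45300000 bits (5662500 bytes)


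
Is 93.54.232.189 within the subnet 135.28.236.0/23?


Subnet network: 135.28.236.0
Test IP AND mask: 93.54.232.0
No, 93.54.232.189 is not in 135.28.236.0/23


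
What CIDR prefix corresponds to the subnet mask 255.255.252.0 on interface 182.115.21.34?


Binary: 11111111.11111111.11111100.00000000
Count leading 1s
Prefix: /22


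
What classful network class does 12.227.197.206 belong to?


First octet: 12
Binary: 00001100
0xxxxxxx -> Class A (1-126)
Class A, default mask 255.0.0.0 (/8)


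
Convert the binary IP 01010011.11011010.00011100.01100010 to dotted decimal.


01010011 = 83
11011010 = 218
00011100 = 28
01100010 = 98
IP: 83.218.28.98


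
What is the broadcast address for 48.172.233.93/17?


Network: 48.172.128.0/17
Host bits = 15
Set all host bits to 1:
Broadcast: 48.172.255.255


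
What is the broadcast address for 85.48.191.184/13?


Network: 85.48.0.0/13
Host bits = 19
Set all host bits to 1:
Broadcast: 85.55.255.255


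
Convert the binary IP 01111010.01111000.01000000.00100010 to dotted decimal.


01111010 = 122
01111000 = 120
01000000 = 64
00100010 = 34
IP: 122.120.64.34


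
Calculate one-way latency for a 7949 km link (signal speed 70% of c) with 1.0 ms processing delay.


Speed = 0.7 * 3e5 km/s = 210000 km/s
Propagation delay = 7949 / 210000 = 0.0379 s = 37.8524 ms
Processing delay = 1.0 ms
Total one-way latency = 38.8524 ms


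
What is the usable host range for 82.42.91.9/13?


Network: 82.40.0.0
Broadcast: 82.47.255.255
First usable = network + 1
Last usable = broadcast - 1
Range: 82.40.0.1 to 82.47.255.254


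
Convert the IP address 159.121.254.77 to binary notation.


159 = 10011111
121 = 01111001
254 = 11111110
77 = 01001101
Binary: 10011111.01111001.11111110.01001101


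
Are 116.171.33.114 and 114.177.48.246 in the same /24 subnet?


Mask: 255.255.255.0
116.171.33.114 AND mask = 116.171.33.0
114.177.48.246 AND mask = 114.177.48.0
No, different subnets (116.171.33.0 vs 114.177.48.0)


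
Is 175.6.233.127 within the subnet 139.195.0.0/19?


Subnet network: 139.195.0.0
Test IP AND mask: 175.6.224.0
No, 175.6.233.127 is not in 139.195.0.0/19


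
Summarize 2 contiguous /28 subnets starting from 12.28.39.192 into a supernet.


Original prefix: /28
Number of subnets: 2 = 2^1
New prefix = 28 - 1 = 27
Supernet: 12.28.39.192/27


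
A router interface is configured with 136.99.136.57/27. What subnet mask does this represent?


/27 means 27 network bits, 5 host bits
Binary: 11111111111111111111111111100000
Mask: 255.255.255.224


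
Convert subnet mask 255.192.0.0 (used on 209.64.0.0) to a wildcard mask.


Subnet mask: 255.192.0.0
Wildcard = 255.255.255.255 - subnet mask
255 - 255 = 0
255 - 192 = 63
255 - 0 = 255
255 - 0 = 255
Wildcard: 0.63.255.255


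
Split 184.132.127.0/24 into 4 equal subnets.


New prefix = 24 + 2 = 26
Each subnet has 64 addresses
  184.132.127.0/26
  184.132.127.64/26
  184.132.127.128/26
  184.132.127.192/26
Subnets: 184.132.127.0/26, 184.132.127.64/26, 184.132.127.128/26, 184.132.127.192/26


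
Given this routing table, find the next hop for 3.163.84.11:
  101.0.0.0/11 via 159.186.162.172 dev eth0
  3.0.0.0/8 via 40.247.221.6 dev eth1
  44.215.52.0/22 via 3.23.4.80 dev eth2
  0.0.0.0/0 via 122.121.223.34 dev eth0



Longest prefix match for 3.163.84.11:
  /11 101.0.0.0: no
  /8 3.0.0.0: MATCH
  /22 44.215.52.0: no
  /0 0.0.0.0: MATCH
Selected: next-hop 40.247.221.6 via eth1 (matched /8)


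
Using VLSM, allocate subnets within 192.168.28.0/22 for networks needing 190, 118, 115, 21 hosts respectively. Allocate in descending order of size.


190 hosts -> /24 (254 usable): 192.168.28.0/24
118 hosts -> /25 (126 usable): 192.168.29.0/25
115 hosts -> /25 (126 usable): 192.168.29.128/25
21 hosts -> /27 (30 usable): 192.168.30.0/27
Allocation: 192.168.28.0/24 (190 hosts, 254 usable); 192.168.29.0/25 (118 hosts, 126 usable); 192.168.29.128/25 (115 hosts, 126 usable); 192.168.30.0/27 (21 hosts, 30 usable)


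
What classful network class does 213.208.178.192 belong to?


First octet: 213
Binary: 11010101
110xxxxx -> Class C (192-223)
Class C, default mask 255.255.255.0 (/24)


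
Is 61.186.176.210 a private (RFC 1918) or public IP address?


RFC 1918 private ranges:
  10.0.0.0/8 (10.0.0.0 - 10.255.255.255)
  172.16.0.0/12 (172.16.0.0 - 172.31.255.255)
  192.168.0.0/16 (192.168.0.0 - 192.168.255.255)
Public (not in any RFC 1918 range)


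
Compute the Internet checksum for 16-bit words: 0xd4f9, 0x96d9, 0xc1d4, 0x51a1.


Sum all words (with carry folding):
+ 0xd4f9 = 0xd4f9
+ 0x96d9 = 0x6bd3
+ 0xc1d4 = 0x2da8
+ 0x51a1 = 0x7f49
One's complement: ~0x7f49
Checksum = 0x80b6


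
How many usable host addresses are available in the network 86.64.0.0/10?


Host bits = 32 - 10 = 22
Total addresses = 2^22 = 4194304
Usable = total - 2 (network and broadcast)
Usable hosts: 4194302


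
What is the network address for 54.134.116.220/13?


IP:   00110110.10000110.01110100.11011100
Mask: 11111111.11111000.00000000.00000000
AND operation:
Net:  00110110.10000000.00000000.00000000
Network: 54.128.0.0/13


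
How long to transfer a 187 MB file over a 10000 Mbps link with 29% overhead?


Effective throughput = 10000 * (1 - 29/100) = 7100 Mbps
File size in Mb = 187 * 8 = 1496 Mb
Time = 1496 / 7100
Time = 0.2107 seconds


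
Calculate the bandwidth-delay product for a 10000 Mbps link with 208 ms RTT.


BDP = bandwidth * RTT
= 10000 Mbps * 208 ms
= 10000 * 1e6 * 208 / 1000 bits
= 2080000000 bits
= 260000000 bytes
= 253906.25 KB
BDP = 2080000000 bits (260000000 bytes)


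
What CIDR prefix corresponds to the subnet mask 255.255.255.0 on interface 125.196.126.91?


Binary: 11111111.11111111.11111111.00000000
Count leading 1s
Prefix: /24


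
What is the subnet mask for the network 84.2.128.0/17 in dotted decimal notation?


/17 means 17 network bits, 15 host bits
Binary: 11111111111111111000000000000000
Mask: 255.255.128.0


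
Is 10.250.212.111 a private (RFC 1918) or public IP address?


RFC 1918 private ranges:
  10.0.0.0/8 (10.0.0.0 - 10.255.255.255)
  172.16.0.0/12 (172.16.0.0 - 172.31.255.255)
  192.168.0.0/16 (192.168.0.0 - 192.168.255.255)
Private (in 10.0.0.0/8)


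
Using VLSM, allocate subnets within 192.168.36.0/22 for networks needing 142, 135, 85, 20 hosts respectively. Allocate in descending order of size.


142 hosts -> /24 (254 usable): 192.168.36.0/24
135 hosts -> /24 (254 usable): 192.168.37.0/24
85 hosts -> /25 (126 usable): 192.168.38.0/25
20 hosts -> /27 (30 usable): 192.168.38.128/27
Allocation: 192.168.36.0/24 (142 hosts, 254 usable); 192.168.37.0/24 (135 hosts, 254 usable); 192.168.38.0/25 (85 hosts, 126 usable); 192.168.38.128/27 (20 hosts, 30 usable)


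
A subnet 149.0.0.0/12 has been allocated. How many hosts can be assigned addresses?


Host bits = 32 - 12 = 20
Total addresses = 2^20 = 1048576
Usable = total - 2 (network and broadcast)
Usable hosts: 1048574


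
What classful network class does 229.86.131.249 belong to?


First octet: 229
Binary: 11100101
1110xxxx -> Class D (224-239)
Class D (multicast), default mask N/A


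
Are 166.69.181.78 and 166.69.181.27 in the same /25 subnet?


Mask: 255.255.255.128
166.69.181.78 AND mask = 166.69.181.0
166.69.181.27 AND mask = 166.69.181.0
Yes, same subnet (166.69.181.0)


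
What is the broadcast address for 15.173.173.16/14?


Network: 15.172.0.0/14
Host bits = 18
Set all host bits to 1:
Broadcast: 15.175.255.255


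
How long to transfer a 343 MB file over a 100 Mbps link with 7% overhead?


Effective throughput = 100 * (1 - 7/100) = 93 Mbps
File size in Mb = 343 * 8 = 2744 Mb
Time = 2744 / 93
Time = 29.5054 seconds


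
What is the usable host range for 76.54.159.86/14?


Network: 76.52.0.0
Broadcast: 76.55.255.255
First usable = network + 1
Last usable = broadcast - 1
Range: 76.52.0.1 to 76.55.255.254


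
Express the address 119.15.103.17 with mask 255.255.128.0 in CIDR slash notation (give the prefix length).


Binary: 11111111.11111111.10000000.00000000
Count leading 1s
Prefix: /17


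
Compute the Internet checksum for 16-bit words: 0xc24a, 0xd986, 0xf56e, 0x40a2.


Sum all words (with carry folding):
+ 0xc24a = 0xc24a
+ 0xd986 = 0x9bd1
+ 0xf56e = 0x9140
+ 0x40a2 = 0xd1e2
One's complement: ~0xd1e2
Checksum = 0x2e1d


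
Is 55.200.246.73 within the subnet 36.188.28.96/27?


Subnet network: 36.188.28.96
Test IP AND mask: 55.200.246.64
No, 55.200.246.73 is not in 36.188.28.96/27


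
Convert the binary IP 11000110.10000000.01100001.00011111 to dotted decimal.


11000110 = 198
10000000 = 128
01100001 = 97
00011111 = 31
IP: 198.128.97.31


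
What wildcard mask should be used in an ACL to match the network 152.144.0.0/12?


Subnet mask: 255.240.0.0
Wildcard = 255.255.255.255 - subnet mask
255 - 255 = 0
255 - 240 = 15
255 - 0 = 255
255 - 0 = 255
Wildcard: 0.15.255.255


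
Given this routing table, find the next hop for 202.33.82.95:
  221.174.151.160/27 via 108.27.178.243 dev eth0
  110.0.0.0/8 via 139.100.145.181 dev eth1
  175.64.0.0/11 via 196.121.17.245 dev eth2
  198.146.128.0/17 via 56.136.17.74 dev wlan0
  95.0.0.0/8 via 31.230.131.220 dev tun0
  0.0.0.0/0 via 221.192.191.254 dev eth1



Longest prefix match for 202.33.82.95:
  /27 221.174.151.160: no
  /8 110.0.0.0: no
  /11 175.64.0.0: no
  /17 198.146.128.0: no
  /8 95.0.0.0: no
  /0 0.0.0.0: MATCH
Selected: next-hop 221.192.191.254 via eth1 (matched /0)
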